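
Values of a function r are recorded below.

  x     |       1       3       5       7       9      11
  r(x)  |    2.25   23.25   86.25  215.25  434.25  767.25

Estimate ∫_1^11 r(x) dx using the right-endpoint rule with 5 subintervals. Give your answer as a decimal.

3052.5

Δx = 2.
Sum = 2·[23.25 + 86.25 + 215.25 + 434.25 + 767.25] = 3052.5.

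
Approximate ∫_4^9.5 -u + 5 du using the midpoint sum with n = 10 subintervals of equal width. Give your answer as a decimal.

-9.625

Δu = (9.5 − 4)/10 = 0.55.
Midpoints: 4.275, 4.825, 5.375, 5.925, 6.475, 7.025, 7.575, 8.125, 8.675, 9.225.
f(4.275) = 0.725, f(4.825) = 0.175, f(5.375) = -0.375, f(5.925) = -0.925, f(6.475) = -1.475, f(7.025) = -2.025, f(7.575) = -2.575, f(8.125) = -3.125, f(8.675) = -3.675, f(9.225) = -4.225.
Sum = Δu · [f(4.275) + f(4.825) + f(5.375) + ...].
Sum = -9.625.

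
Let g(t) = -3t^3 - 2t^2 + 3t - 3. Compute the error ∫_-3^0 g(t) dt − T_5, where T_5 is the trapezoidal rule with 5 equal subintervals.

Exact integral: ∫_-3^0 g(t) dt = 20.25.
T_5 = 22.32.
Error = 20.25 − 22.32 = -2.07.

-2.07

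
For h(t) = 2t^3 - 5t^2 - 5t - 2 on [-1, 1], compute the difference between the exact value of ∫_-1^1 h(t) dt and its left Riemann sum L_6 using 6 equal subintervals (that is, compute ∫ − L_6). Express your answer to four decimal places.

Exact integral: ∫_-1^1 h(t) dt ≈ -7.333333.
L_6 ≈ -6.518519.
Error ≈ -7.333333 − (-6.518519) ≈ -0.8148.

-0.8148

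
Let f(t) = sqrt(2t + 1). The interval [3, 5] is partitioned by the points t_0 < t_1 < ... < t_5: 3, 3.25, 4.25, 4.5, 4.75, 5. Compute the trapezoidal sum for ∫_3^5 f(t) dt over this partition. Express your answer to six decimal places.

5.983971

Subinterval widths: 0.25, 1, 0.25, 0.25, 0.25.
f(3) ≈ 2.645751, f(3.25) ≈ 2.738613, f(4.25) ≈ 3.082207, f(4.5) ≈ 3.162278, f(4.75) ≈ 3.240370, f(5) ≈ 3.316625.
On each subinterval the trapezoid contributes (Δt_i/2)·[f(t_{i-1}) + f(t_i)].
Sum ≈ 5.983971.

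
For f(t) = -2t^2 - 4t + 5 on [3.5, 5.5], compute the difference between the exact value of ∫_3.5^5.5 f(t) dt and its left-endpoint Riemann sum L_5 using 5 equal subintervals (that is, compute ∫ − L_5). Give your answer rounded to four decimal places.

-8.6933

Exact integral: ∫_3.5^5.5 f(t) dt ≈ -108.333333.
L_5 = -99.64.
Error ≈ -108.333333 − (-99.64) ≈ -8.6933.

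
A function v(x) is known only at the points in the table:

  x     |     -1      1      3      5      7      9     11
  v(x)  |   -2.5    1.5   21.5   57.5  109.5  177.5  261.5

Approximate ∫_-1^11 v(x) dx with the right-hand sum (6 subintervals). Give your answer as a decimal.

1258

Δx = 2.
Sum = 2·[1.5 + 21.5 + 57.5 + 109.5 + 177.5 + 261.5] = 1258.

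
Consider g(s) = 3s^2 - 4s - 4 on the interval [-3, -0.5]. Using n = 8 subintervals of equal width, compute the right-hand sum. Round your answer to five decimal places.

Δs = (-0.5 − (-3))/8 = 0.3125.
Right endpoints: -2.6875, -2.375, -2.0625, -1.75, -1.4375, -1.125, -0.8125, -0.5.
g(-2.6875) = 28.41796875, g(-2.375) = 22.421875, g(-2.0625) = 17.01171875, g(-1.75) = 12.1875, g(-1.4375) = 7.94921875, g(-1.125) = 4.296875, g(-0.8125) = 1.23046875, g(-0.5) = -1.25.
Sum = Δs · [g(-2.6875) + g(-2.375) + g(-2.0625) + ...].
Sum ≈ 28.83301.

28.83301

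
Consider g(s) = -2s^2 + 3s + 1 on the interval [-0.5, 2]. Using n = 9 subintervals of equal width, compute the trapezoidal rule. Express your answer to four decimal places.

Δs = (2 − (-0.5))/9 = 5/18.
g(-0.5) = -1, g(-2/9) = 19/81, g(1/18) = 94/81, g(1/3) = 16/9, g(11/18) = 169/81, g(8/9) = 169/81, g(7/6) = 16/9, g(13/9) = 94/81, g(31/18) = 19/81, g(2) = -1.
T_9 = (Δs/2)·[g(s_0) + 2g(s_1) + ... + 2g(s_{8}) + g(s_9)].
Sum ≈ 2.6440.

2.6440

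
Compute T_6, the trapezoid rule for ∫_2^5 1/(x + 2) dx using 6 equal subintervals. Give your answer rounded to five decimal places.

0.56049

Δx = (5 − 2)/6 = 0.5.
f(2) = 0.25, f(2.5) = 2/9, f(3) = 0.2, f(3.5) = 2/11, f(4) = 1/6, f(4.5) = 2/13, f(5) = 1/7.
T_6 = (Δx/2)·[f(x_0) + 2f(x_1) + ... + 2f(x_{5}) + f(x_6)].
Sum ≈ 0.56049.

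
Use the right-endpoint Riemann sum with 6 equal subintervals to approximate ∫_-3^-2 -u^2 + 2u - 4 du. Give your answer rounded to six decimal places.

Δu = (-2 − (-3))/6 = 1/6.
Right endpoints: -17/6, -8/3, -2.5, -7/3, -13/6, -2.
f(-17/6) = -637/36, f(-8/3) = -148/9, f(-2.5) = -15.25, f(-7/3) = -127/9, f(-13/6) = -469/36, f(-2) = -12.
Sum = Δu · [f(-17/6) + f(-8/3) + f(-2.5) + ...].
Sum ≈ -14.754630.

-14.754630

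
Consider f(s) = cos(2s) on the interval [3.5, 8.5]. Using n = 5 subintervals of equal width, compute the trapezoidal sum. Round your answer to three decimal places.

-0.520

Δs = (8.5 − 3.5)/5 = 1.
f(3.5) ≈ 0.754, f(4.5) ≈ -0.911, f(5.5) ≈ 0.004, f(6.5) ≈ 0.907, f(7.5) ≈ -0.760, f(8.5) ≈ -0.275.
T_5 = (Δs/2)·[f(s_0) + 2f(s_1) + ... + 2f(s_{4}) + f(s_5)].
Sum ≈ -0.520.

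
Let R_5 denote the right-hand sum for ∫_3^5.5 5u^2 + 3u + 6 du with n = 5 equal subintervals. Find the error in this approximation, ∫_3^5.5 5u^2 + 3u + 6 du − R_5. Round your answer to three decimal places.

-28.958

Exact integral: ∫_3^5.5 f(u) du ≈ 279.16667.
R_5 = 308.125.
Error ≈ 279.16667 − 308.125 ≈ -28.958.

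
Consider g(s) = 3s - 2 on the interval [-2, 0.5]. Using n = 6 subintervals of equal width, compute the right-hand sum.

Δs = (0.5 − (-2))/6 = 5/12.
Right endpoints: -19/12, -7/6, -0.75, -1/3, 1/12, 0.5.
g(-19/12) = -6.75, g(-7/6) = -5.5, g(-0.75) = -4.25, g(-1/3) = -3, g(1/12) = -1.75, g(0.5) = -0.5.
Sum = Δs · [g(-19/12) + g(-7/6) + g(-0.75) + ...].
Sum = -9.0625.

-9.0625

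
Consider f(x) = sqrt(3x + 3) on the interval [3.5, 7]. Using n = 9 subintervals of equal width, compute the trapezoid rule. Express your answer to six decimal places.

Δx = (7 − 3.5)/9 = 7/18.
f(3.5) ≈ 3.674235, f(35/9) ≈ 3.829708, f(77/18) ≈ 3.979112, f(14/3) ≈ 4.123106, f(91/18) ≈ 4.262237, f(49/9) ≈ 4.396969, f(35/6) ≈ 4.527693, f(56/9) ≈ 4.654747, f(119/18) ≈ 4.778424, f(7) ≈ 4.898979.
T_9 = (Δx/2)·[f(x_0) + 2f(x_1) + ... + 2f(x_{8}) + f(x_9)].
Sum ≈ 15.103901.

15.103901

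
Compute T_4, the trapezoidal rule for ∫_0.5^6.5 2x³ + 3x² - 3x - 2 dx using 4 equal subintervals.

1146

Δx = (6.5 − 0.5)/4 = 1.5.
f(0.5) = -2.5, f(2) = 20, f(3.5) = 110, f(5) = 308, f(6.5) = 654.5.
T_4 = (Δx/2)·[f(x_0) + 2f(x_1) + 2f(x_2) + 2f(x_3) + f(x_4)].
Sum = 1146.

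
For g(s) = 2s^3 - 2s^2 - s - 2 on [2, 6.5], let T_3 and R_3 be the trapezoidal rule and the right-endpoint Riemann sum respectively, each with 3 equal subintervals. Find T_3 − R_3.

-339.1875

T_3 = 718.3125.
R_3 = 1057.5.
T_3 − R_3 = -339.1875.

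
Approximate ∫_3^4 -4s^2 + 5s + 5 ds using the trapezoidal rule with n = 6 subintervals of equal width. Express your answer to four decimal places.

-26.8519

Δs = (4 − 3)/6 = 1/6.
f(3) = -16, f(19/6) = -347/18, f(10/3) = -205/9, f(3.5) = -26.5, f(11/3) = -274/9, f(23/6) = -623/18, f(4) = -39.
T_6 = (Δs/2)·[f(s_0) + 2f(s_1) + ... + 2f(s_{5}) + f(s_6)].
Sum ≈ -26.8519.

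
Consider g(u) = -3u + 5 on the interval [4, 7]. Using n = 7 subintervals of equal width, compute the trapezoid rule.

Δu = (7 − 4)/7 = 3/7.
g(4) = -7, g(31/7) = -58/7, g(34/7) = -67/7, g(37/7) = -76/7, g(40/7) = -85/7, g(43/7) = -94/7, g(46/7) = -103/7, g(7) = -16.
T_7 = (Δu/2)·[g(u_0) + 2g(u_1) + ... + 2g(u_{6}) + g(u_7)].
Sum = -34.5.

-34.5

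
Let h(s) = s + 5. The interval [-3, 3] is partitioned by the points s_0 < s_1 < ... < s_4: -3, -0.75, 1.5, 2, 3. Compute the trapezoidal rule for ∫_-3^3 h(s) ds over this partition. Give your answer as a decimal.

Subinterval widths: 2.25, 2.25, 0.5, 1.
h(-3) = 2, h(-0.75) = 4.25, h(1.5) = 6.5, h(2) = 7, h(3) = 8.
On each subinterval the trapezoid contributes (Δs_i/2)·[h(s_{i-1}) + h(s_i)].
Sum = 30.

30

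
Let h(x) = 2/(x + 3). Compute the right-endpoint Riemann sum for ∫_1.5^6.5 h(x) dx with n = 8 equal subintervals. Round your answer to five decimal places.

1.42382

Δx = (6.5 − 1.5)/8 = 0.625.
Right endpoints: 2.125, 2.75, 3.375, 4, 4.625, 5.25, 5.875, 6.5.
h(2.125) = 16/41, h(2.75) = 8/23, h(3.375) = 16/51, h(4) = 2/7, h(4.625) = 16/61, h(5.25) = 8/33, h(5.875) = 16/71, h(6.5) = 4/19.
Sum = Δx · [h(2.125) + h(2.75) + h(3.375) + ...].
Sum ≈ 1.42382.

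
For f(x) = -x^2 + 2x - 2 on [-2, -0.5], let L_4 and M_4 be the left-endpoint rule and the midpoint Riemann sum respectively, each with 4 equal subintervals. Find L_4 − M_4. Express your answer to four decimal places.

-1.3184

L_4 = -10.67578125.
M_4 ≈ -9.357422.
L_4 − M_4 ≈ -1.3184.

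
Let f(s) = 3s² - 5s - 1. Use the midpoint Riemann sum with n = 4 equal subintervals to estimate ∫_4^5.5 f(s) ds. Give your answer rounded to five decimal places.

Δs = (5.5 − 4)/4 = 0.375.
Midpoints: 4.1875, 4.5625, 4.9375, 5.3125.
f(4.1875) = 30.66796875, f(4.5625) = 38.63671875, f(4.9375) = 47.44921875, f(5.3125) = 57.10546875.
Sum = Δs · [f(4.1875) + f(4.5625) + f(4.9375) + f(5.3125)].
Sum ≈ 65.19727.

65.19727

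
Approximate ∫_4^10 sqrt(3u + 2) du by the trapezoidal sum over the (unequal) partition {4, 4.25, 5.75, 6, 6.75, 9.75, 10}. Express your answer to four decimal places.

28.5388

Subinterval widths: 0.25, 1.5, 0.25, 0.75, 3, 0.25.
f(4) ≈ 3.7417, f(4.25) ≈ 3.8406, f(5.75) ≈ 4.3875, f(6) ≈ 4.4721, f(6.75) ≈ 4.7170, f(9.75) ≈ 5.5902, f(10) ≈ 5.6569.
On each subinterval the trapezoid contributes (Δu_i/2)·[f(u_{i-1}) + f(u_i)].
Sum ≈ 28.5388.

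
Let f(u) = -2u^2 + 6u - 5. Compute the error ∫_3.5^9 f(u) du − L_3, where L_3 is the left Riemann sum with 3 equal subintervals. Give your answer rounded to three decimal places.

Exact integral: ∫_3.5^9 f(u) du ≈ -278.66667.
L_3 ≈ -189.03704.
Error ≈ -278.66667 − (-189.03704) ≈ -89.630.

-89.630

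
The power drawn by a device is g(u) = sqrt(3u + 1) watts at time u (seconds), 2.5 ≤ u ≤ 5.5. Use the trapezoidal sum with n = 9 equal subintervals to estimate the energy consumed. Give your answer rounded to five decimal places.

10.75994

Δu = (5.5 − 2.5)/9 = 1/3.
g(2.5) ≈ 2.91548, g(17/6) ≈ 3.08221, g(19/6) ≈ 3.24037, g(3.5) ≈ 3.39116, g(23/6) ≈ 3.53553, g(25/6) ≈ 3.67423, g(4.5) ≈ 3.80789, g(29/6) ≈ 3.93700, g(31/6) ≈ 4.06202, g(5.5) ≈ 4.18330.
T_9 = (Δu/2)·[g(u_0) + 2g(u_1) + ... + 2g(u_{8}) + g(u_9)].
Sum ≈ 10.75994.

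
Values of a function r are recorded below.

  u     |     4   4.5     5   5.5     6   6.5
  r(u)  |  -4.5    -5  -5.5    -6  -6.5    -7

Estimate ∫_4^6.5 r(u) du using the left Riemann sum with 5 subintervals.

-13.75

Δu = 0.5.
Sum = 0.5·[(-4.5) + (-5) + (-5.5) + (-6) + (-6.5)] = -13.75.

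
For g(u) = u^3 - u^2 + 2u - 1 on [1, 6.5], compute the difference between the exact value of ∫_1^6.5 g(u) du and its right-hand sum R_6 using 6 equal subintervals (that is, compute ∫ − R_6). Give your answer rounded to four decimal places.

Exact integral: ∫_1^6.5 g(u) du ≈ 390.557292.
R_6 ≈ 509.999277.
Error ≈ 390.557292 − 509.999277 ≈ -119.4420.

-119.4420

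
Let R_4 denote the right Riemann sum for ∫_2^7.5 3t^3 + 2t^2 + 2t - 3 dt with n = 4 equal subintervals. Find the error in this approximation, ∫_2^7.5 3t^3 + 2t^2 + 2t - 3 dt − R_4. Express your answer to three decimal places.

Exact integral: ∫_2^7.5 f(t) dt ≈ 2672.71354.
R_4 ≈ 3683.29199.
Error ≈ 2672.71354 − 3683.29199 ≈ -1010.578.

-1010.578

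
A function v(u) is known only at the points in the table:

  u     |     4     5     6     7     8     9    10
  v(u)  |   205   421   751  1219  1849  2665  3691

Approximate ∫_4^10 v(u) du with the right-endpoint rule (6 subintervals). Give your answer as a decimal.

10596

Δu = 1.
Sum = 1·[421 + 751 + 1219 + 1849 + 2665 + 3691] = 10596.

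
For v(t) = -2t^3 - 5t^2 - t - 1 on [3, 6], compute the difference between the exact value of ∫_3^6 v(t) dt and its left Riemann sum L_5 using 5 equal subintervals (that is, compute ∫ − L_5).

-149.04

Exact integral: ∫_3^6 v(t) dt = -939.
L_5 = -789.96.
Error = -939 − (-789.96) = -149.04.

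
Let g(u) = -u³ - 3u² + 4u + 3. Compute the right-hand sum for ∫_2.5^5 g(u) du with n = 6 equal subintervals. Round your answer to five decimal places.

-244.31207

Δu = (5 − 2.5)/6 = 5/12.
Right endpoints: 35/12, 10/3, 3.75, 25/6, 55/12, 5.
g(35/12) = -61631/1728, g(10/3) = -1459/27, g(3.75) = -76.921875, g(25/6) = -22627/216, g(55/12) = -238411/1728, g(5) = -177.
Sum = Δu · [g(35/12) + g(10/3) + g(3.75) + ...].
Sum ≈ -244.31207.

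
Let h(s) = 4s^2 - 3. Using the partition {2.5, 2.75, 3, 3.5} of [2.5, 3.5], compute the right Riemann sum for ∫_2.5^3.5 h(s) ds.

Subinterval widths: 0.25, 0.25, 0.5.
Right endpoints: 2.75, 3, 3.5.
h(2.75) = 27.25, h(3) = 33, h(3.5) = 46.
Sum = Σ Δs_i · h(s_i).
Sum = 38.0625.

38.0625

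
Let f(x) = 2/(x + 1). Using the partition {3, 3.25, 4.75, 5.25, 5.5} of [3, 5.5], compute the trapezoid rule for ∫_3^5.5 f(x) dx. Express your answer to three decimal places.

0.981

Subinterval widths: 0.25, 1.5, 0.5, 0.25.
f(3) = 0.5, f(3.25) = 8/17, f(4.75) = 8/23, f(5.25) = 0.32, f(5.5) = 4/13.
On each subinterval the trapezoid contributes (Δx_i/2)·[f(x_{i-1}) + f(x_i)].
Sum ≈ 0.981.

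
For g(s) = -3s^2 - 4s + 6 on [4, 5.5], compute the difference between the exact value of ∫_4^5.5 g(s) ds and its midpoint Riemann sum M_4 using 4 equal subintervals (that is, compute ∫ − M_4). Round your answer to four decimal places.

-0.0527

Exact integral: ∫_4^5.5 g(s) ds = -121.875.
M_4 ≈ -121.822266.
Error ≈ -121.875 − (-121.822266) ≈ -0.0527.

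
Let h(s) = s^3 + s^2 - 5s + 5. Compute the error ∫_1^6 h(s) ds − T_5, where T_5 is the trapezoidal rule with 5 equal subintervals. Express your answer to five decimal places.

-9.58333

Exact integral: ∫_1^6 h(s) ds ≈ 332.9166667.
T_5 = 342.5.
Error ≈ 332.9166667 − 342.5 ≈ -9.58333.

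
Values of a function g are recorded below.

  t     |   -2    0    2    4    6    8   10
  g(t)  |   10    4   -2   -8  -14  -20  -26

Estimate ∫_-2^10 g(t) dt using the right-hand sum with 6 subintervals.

-132

Δt = 2.
Sum = 2·[4 + (-2) + (-8) + (-14) + (-20) + (-26)] = -132.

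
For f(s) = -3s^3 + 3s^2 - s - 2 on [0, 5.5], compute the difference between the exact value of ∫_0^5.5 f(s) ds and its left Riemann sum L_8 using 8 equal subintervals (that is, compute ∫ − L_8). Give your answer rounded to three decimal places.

Exact integral: ∫_0^5.5 f(s) ds = -546.046875.
L_8 ≈ -413.20093.
Error ≈ -546.046875 − (-413.20093) ≈ -132.846.

-132.846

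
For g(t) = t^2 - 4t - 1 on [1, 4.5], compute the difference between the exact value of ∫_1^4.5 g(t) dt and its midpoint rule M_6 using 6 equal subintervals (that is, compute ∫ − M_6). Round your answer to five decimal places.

Exact integral: ∫_1^4.5 g(t) dt ≈ -11.9583333.
M_6 ≈ -12.0575810.
Error ≈ -11.9583333 − (-12.0575810) ≈ 0.09925.

0.09925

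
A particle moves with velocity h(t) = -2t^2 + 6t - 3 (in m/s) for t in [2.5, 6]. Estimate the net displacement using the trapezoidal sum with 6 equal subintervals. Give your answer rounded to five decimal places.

Δt = (6 − 2.5)/6 = 7/12.
h(2.5) = -0.5, h(37/12) = -253/72, h(11/3) = -71/9, h(4.25) = -13.625, h(29/6) = -373/18, h(65/12) = -2101/72, h(6) = -39.
T_6 = (Δt/2)·[h(t_0) + 2h(t_1) + ... + 2h(t_{5}) + h(t_6)].
Sum ≈ -55.23032.

-55.23032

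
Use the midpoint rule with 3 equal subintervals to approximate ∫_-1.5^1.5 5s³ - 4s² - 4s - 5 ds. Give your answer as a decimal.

-23

Δs = (1.5 − (-1.5))/3 = 1.
Midpoints: -1, 0, 1.
f(-1) = -10, f(0) = -5, f(1) = -8.
Sum = Δs · [f(-1) + f(0) + f(1)].
Sum = -23.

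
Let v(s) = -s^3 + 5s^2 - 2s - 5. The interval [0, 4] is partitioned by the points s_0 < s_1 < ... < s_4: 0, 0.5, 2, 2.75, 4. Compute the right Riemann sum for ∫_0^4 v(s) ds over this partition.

Subinterval widths: 0.5, 1.5, 0.75, 1.25.
Right endpoints: 0.5, 2, 2.75, 4.
v(0.5) = -4.875, v(2) = 3, v(2.75) = 6.515625, v(4) = 3.
Sum = Σ Δs_i · v(s_i).
Sum = 10.69921875.

10.69921875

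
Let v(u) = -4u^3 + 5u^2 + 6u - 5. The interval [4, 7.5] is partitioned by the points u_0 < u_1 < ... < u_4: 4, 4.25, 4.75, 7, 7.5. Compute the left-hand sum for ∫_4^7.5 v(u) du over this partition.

-1340.21875

Subinterval widths: 0.25, 0.5, 2.25, 0.5.
Left endpoints: 4, 4.25, 4.75, 7.
v(4) = -157, v(4.25) = -196.25, v(4.75) = -292.375, v(7) = -1090.
Sum = Σ Δu_i · v(u_i).
Sum = -1340.21875.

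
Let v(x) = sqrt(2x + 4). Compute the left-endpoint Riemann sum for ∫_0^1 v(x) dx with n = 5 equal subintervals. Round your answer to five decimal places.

2.18706

Δx = (1 − 0)/5 = 0.2.
Left endpoints: 0, 0.2, 0.4, 0.6, 0.8.
v(0) ≈ 2.00000, v(0.2) ≈ 2.09762, v(0.4) ≈ 2.19089, v(0.6) ≈ 2.28035, v(0.8) ≈ 2.36643.
Sum = Δx · [v(0) + v(0.2) + v(0.4) + v(0.6) + v(0.8)].
Sum ≈ 2.18706.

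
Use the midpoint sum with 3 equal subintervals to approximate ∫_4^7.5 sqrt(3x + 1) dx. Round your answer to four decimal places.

Δx = (7.5 − 4)/3 = 7/6.
Midpoints: 55/12, 5.75, 83/12.
f(55/12) ≈ 3.8406, f(5.75) ≈ 4.2720, f(83/12) ≈ 4.6637.
Sum = Δx · [f(55/12) + f(5.75) + f(83/12)].
Sum ≈ 14.9056.

14.9056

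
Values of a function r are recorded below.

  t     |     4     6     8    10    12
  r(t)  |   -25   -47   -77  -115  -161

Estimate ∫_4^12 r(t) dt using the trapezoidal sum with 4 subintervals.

Δt = 2.
T_4 = (2/2)·[(-25) + 2·(-47) + 2·(-77) + 2·(-115) + (-161)] = -664.

-664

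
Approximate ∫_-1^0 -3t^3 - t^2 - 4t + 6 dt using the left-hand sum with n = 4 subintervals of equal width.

Δt = (0 − (-1))/4 = 0.25.
Left endpoints: -1, -0.75, -0.5, -0.25.
f(-1) = 12, f(-0.75) = 9.703125, f(-0.5) = 8.125, f(-0.25) = 6.984375.
Sum = Δt · [f(-1) + f(-0.75) + f(-0.5) + f(-0.25)].
Sum = 9.203125.

9.203125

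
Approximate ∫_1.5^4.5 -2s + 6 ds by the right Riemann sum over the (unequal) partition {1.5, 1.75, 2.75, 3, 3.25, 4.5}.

-2.75

Subinterval widths: 0.25, 1, 0.25, 0.25, 1.25.
Right endpoints: 1.75, 2.75, 3, 3.25, 4.5.
f(1.75) = 2.5, f(2.75) = 0.5, f(3) = 0, f(3.25) = -0.5, f(4.5) = -3.
Sum = Σ Δs_i · f(s_i).
Sum = -2.75.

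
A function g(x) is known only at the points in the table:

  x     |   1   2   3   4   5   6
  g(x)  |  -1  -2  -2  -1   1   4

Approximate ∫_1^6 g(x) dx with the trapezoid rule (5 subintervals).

Δx = 1.
T_5 = (1/2)·[(-1) + 2·(-2) + 2·(-2) + 2·(-1) + 2·1 + 4] = -2.5.

-2.5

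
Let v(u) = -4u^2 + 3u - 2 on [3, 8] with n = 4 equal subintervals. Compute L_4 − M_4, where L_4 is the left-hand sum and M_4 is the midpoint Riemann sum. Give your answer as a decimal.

120.3125

L_4 = -451.25.
M_4 = -571.5625.
L_4 − M_4 = 120.3125.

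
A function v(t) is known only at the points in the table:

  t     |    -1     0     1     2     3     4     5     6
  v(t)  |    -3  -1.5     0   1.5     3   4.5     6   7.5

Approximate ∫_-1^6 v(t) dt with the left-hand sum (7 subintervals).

Δt = 1.
Sum = 1·[(-3) + (-1.5) + 0 + 1.5 + 3 + 4.5 + 6] = 10.5.

10.5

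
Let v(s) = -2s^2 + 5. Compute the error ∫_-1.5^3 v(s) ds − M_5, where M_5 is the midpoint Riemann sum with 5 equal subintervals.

-0.6075

Exact integral: ∫_-1.5^3 v(s) ds = 2.25.
M_5 = 2.8575.
Error = 2.25 − 2.8575 = -0.6075.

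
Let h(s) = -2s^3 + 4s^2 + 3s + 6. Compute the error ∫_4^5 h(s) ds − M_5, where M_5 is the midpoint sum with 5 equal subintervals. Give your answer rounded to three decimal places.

Exact integral: ∫_4^5 h(s) ds ≈ -83.66667.
M_5 = -83.59.
Error ≈ -83.66667 − (-83.59) ≈ -0.077.

-0.077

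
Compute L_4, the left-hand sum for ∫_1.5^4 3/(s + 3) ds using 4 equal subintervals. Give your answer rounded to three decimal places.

Δs = (4 − 1.5)/4 = 0.625.
Left endpoints: 1.5, 2.125, 2.75, 3.375.
f(1.5) = 2/3, f(2.125) = 24/41, f(2.75) = 12/23, f(3.375) = 8/17.
Sum = Δs · [f(1.5) + f(2.125) + f(2.75) + f(3.375)].
Sum ≈ 1.403.

1.403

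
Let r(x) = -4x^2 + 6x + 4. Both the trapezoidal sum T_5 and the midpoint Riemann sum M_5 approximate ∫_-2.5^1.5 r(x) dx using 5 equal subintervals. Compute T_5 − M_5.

-2.56

T_5 = -23.04.
M_5 = -20.48.
T_5 − M_5 = -2.56.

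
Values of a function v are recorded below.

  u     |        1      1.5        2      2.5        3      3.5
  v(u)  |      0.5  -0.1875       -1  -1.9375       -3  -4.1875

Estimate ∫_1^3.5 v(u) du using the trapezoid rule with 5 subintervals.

-3.984375

Δu = 0.5.
T_5 = (0.5/2)·[0.5 + 2·(-0.1875) + 2·(-1) + 2·(-1.9375) + 2·(-3) + (-4.1875)] = -3.984375.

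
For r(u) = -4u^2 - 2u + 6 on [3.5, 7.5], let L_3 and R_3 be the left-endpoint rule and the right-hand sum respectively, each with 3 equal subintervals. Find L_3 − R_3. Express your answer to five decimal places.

245.33333

L_3 ≈ -407.4074074.
R_3 ≈ -652.7407407.
L_3 − R_3 ≈ 245.33333.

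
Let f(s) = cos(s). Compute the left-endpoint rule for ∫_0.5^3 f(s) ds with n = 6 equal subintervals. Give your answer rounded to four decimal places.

0.0557

Δs = (3 − 0.5)/6 = 5/12.
Left endpoints: 0.5, 11/12, 4/3, 1.75, 13/6, 31/12.
f(0.5) ≈ 0.8776, f(11/12) ≈ 0.6085, f(4/3) ≈ 0.2352, f(1.75) ≈ -0.1782, f(13/6) ≈ -0.5612, f(31/12) ≈ -0.8482.
Sum = Δs · [f(0.5) + f(11/12) + f(4/3) + ...].
Sum ≈ 0.0557.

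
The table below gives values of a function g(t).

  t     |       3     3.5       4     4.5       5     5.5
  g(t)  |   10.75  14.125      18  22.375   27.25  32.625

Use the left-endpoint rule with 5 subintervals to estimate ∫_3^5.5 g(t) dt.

46.25

Δt = 0.5.
Sum = 0.5·[10.75 + 14.125 + 18 + 22.375 + 27.25] = 46.25.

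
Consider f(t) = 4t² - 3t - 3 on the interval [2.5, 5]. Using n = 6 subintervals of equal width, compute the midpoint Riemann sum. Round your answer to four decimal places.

110.0637

Δt = (5 − 2.5)/6 = 5/12.
Midpoints: 65/24, 3.125, 85/24, 95/24, 4.375, 115/24.
f(65/24) = 2623/144, f(3.125) = 26.6875, f(85/24) = 5263/144, f(95/24) = 6883/144, f(4.375) = 60.4375, f(115/24) = 10723/144.
Sum = Δt · [f(65/24) + f(3.125) + f(85/24) + ...].
Sum ≈ 110.0637.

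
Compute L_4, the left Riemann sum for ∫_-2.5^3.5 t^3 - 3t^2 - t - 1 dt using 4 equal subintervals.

Δt = (3.5 − (-2.5))/4 = 1.5.
Left endpoints: -2.5, -1, 0.5, 2.
f(-2.5) = -32.875, f(-1) = -4, f(0.5) = -2.125, f(2) = -7.
Sum = Δt · [f(-2.5) + f(-1) + f(0.5) + f(2)].
Sum = -69.

-69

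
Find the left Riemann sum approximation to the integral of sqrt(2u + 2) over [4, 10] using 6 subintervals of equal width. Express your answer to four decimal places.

23.0828

Δu = (10 − 4)/6 = 1.
Left endpoints: 4, 5, 6, 7, 8, 9.
f(4) ≈ 3.1623, f(5) ≈ 3.4641, f(6) ≈ 3.7417, f(7) ≈ 4.0000, f(8) ≈ 4.2426, f(9) ≈ 4.4721.
Sum = Δu · [f(4) + f(5) + f(6) + ...].
Sum ≈ 23.0828.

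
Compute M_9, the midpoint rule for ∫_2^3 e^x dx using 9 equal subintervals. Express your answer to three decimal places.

Δx = (3 − 2)/9 = 1/9.
Midpoints: 37/18, 13/6, 41/18, 43/18, 2.5, 47/18, 49/18, 17/6, 53/18.
f(37/18) ≈ 7.811, f(13/6) ≈ 8.729, f(41/18) ≈ 9.755, f(43/18) ≈ 10.901, f(2.5) ≈ 12.182, f(47/18) ≈ 13.614, f(49/18) ≈ 15.214, f(17/6) ≈ 17.002, f(53/18) ≈ 19.000.
Sum = Δx · [f(37/18) + f(13/6) + f(41/18) + ...].
Sum ≈ 12.690.

12.690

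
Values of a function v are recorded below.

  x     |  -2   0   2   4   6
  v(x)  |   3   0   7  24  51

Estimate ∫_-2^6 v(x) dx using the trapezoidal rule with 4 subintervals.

116

Δx = 2.
T_4 = (2/2)·[3 + 2·0 + 2·7 + 2·24 + 51] = 116.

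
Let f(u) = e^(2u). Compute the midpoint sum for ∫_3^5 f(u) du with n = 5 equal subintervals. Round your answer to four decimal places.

10528.5037

Δu = (5 − 3)/5 = 0.4.
Midpoints: 3.2, 3.6, 4, 4.4, 4.8.
f(3.2) ≈ 601.8450, f(3.6) ≈ 1339.4308, f(4) ≈ 2980.9580, f(4.4) ≈ 6634.2440, f(4.8) ≈ 14764.7816.
Sum = Δu · [f(3.2) + f(3.6) + f(4) + f(4.4) + f(4.8)].
Sum ≈ 10528.5037.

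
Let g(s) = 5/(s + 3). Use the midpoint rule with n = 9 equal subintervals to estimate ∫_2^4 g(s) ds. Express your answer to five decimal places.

Δs = (4 − 2)/9 = 2/9.
Midpoints: 19/9, 7/3, 23/9, 25/9, 3, 29/9, 31/9, 11/3, 35/9.
g(19/9) = 45/46, g(7/3) = 0.9375, g(23/9) = 0.9, g(25/9) = 45/52, g(3) = 5/6, g(29/9) = 45/56, g(31/9) = 45/58, g(11/3) = 0.75, g(35/9) = 45/62.
Sum = Δs · [g(19/9) + g(7/3) + g(23/9) + ...].
Sum ≈ 1.68216.

1.68216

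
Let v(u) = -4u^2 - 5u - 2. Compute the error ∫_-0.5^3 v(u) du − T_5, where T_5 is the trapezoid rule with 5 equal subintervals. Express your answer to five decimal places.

1.14333

Exact integral: ∫_-0.5^3 v(u) du ≈ -65.0416667.
T_5 = -66.185.
Error ≈ -65.0416667 − (-66.185) ≈ 1.14333.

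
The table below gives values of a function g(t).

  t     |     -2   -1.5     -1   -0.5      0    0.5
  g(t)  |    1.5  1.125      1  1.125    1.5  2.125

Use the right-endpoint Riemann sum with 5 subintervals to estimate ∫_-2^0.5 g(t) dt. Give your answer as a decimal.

Δt = 0.5.
Sum = 0.5·[1.125 + 1 + 1.125 + 1.5 + 2.125] = 3.4375.

3.4375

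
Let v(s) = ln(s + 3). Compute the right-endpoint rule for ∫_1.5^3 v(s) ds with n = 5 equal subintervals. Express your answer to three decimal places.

Δs = (3 − 1.5)/5 = 0.3.
Right endpoints: 1.8, 2.1, 2.4, 2.7, 3.
v(1.8) ≈ 1.569, v(2.1) ≈ 1.629, v(2.4) ≈ 1.686, v(2.7) ≈ 1.740, v(3) ≈ 1.792.
Sum = Δs · [v(1.8) + v(2.1) + v(2.4) + v(2.7) + v(3)].
Sum ≈ 2.525.

2.525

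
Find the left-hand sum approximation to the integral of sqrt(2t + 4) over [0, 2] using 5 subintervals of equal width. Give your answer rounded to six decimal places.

4.708170

Δt = (2 − 0)/5 = 0.4.
Left endpoints: 0, 0.4, 0.8, 1.2, 1.6.
f(0) ≈ 2.000000, f(0.4) ≈ 2.190890, f(0.8) ≈ 2.366432, f(1.2) ≈ 2.529822, f(1.6) ≈ 2.683282.
Sum = Δt · [f(0) + f(0.4) + f(0.8) + f(1.2) + f(1.6)].
Sum ≈ 4.708170.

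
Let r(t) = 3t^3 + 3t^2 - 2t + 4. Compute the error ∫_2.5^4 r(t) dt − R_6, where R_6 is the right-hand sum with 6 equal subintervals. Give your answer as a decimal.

Exact integral: ∫_2.5^4 r(t) dt = 207.328125.
R_6 = 229.25390625.
Error = 207.328125 − 229.25390625 = -21.92578125.

-21.92578125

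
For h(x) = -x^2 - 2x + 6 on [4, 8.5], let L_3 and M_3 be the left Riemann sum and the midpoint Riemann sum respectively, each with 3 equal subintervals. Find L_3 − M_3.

L_3 = -165.375.
M_3 = -211.78125.
L_3 − M_3 = 46.40625.

46.40625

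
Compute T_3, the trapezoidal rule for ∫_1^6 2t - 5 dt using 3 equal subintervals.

10

Δt = (6 − 1)/3 = 5/3.
f(1) = -3, f(8/3) = 1/3, f(13/3) = 11/3, f(6) = 7.
T_3 = (Δt/2)·[f(t_0) + 2f(t_1) + 2f(t_2) + f(t_3)].
Sum = 10.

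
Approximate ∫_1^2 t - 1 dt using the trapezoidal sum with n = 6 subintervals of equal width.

Δt = (2 − 1)/6 = 1/6.
f(1) = 0, f(7/6) = 1/6, f(4/3) = 1/3, f(1.5) = 0.5, f(5/3) = 2/3, f(11/6) = 5/6, f(2) = 1.
T_6 = (Δt/2)·[f(t_0) + 2f(t_1) + ... + 2f(t_{5}) + f(t_6)].
Sum = 0.5.

0.5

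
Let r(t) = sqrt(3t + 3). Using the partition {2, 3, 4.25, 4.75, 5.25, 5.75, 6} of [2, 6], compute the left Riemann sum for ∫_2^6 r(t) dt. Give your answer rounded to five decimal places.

14.68116

Subinterval widths: 1, 1.25, 0.5, 0.5, 0.5, 0.25.
Left endpoints: 2, 3, 4.25, 4.75, 5.25, 5.75.
r(2) ≈ 3.00000, r(3) ≈ 3.46410, r(4.25) ≈ 3.96863, r(4.75) ≈ 4.15331, r(5.25) ≈ 4.33013, r(5.75) ≈ 4.50000.
Sum = Σ Δt_i · r(t_i).
Sum ≈ 14.68116.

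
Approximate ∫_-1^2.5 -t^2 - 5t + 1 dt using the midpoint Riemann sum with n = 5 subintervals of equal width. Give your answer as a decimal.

Δt = (2.5 − (-1))/5 = 0.7.
Midpoints: -0.65, 0.05, 0.75, 1.45, 2.15.
f(-0.65) = 3.8275, f(0.05) = 0.7475, f(0.75) = -3.3125, f(1.45) = -8.3525, f(2.15) = -14.3725.
Sum = Δt · [f(-0.65) + f(0.05) + f(0.75) + f(1.45) + f(2.15)].
Sum = -15.02375.

-15.02375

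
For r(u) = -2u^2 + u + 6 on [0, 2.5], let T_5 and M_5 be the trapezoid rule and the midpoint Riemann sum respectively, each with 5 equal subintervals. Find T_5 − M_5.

-0.3125

T_5 = 7.5.
M_5 = 7.8125.
T_5 − M_5 = -0.3125.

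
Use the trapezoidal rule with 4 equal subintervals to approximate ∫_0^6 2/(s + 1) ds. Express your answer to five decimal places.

4.20974

Δs = (6 − 0)/4 = 1.5.
f(0) = 2, f(1.5) = 0.8, f(3) = 0.5, f(4.5) = 4/11, f(6) = 2/7.
T_4 = (Δs/2)·[f(s_0) + 2f(s_1) + 2f(s_2) + 2f(s_3) + f(s_4)].
Sum ≈ 4.20974.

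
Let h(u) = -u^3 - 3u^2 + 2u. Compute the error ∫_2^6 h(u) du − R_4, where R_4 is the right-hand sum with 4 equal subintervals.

Exact integral: ∫_2^6 h(u) du = -496.
R_4 = -654.
Error = -496 − (-654) = 158.

158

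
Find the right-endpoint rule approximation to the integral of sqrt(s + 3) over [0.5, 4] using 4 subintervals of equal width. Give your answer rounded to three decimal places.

Δs = (4 − 0.5)/4 = 0.875.
Right endpoints: 1.375, 2.25, 3.125, 4.
f(1.375) ≈ 2.092, f(2.25) ≈ 2.291, f(3.125) ≈ 2.475, f(4) ≈ 2.646.
Sum = Δs · [f(1.375) + f(2.25) + f(3.125) + f(4)].
Sum ≈ 8.316.

8.316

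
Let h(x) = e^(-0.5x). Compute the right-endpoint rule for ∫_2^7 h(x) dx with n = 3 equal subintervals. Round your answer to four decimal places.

0.4326

Δx = (7 − 2)/3 = 5/3.
Right endpoints: 11/3, 16/3, 7.
h(11/3) ≈ 0.1599, h(16/3) ≈ 0.0695, h(7) ≈ 0.0302.
Sum = Δx · [h(11/3) + h(16/3) + h(7)].
Sum ≈ 0.4326.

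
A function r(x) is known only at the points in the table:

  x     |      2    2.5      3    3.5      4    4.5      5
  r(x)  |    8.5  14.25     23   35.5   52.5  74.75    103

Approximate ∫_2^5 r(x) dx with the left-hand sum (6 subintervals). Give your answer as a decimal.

Δx = 0.5.
Sum = 0.5·[8.5 + 14.25 + 23 + 35.5 + 52.5 + 74.75] = 104.25.

104.25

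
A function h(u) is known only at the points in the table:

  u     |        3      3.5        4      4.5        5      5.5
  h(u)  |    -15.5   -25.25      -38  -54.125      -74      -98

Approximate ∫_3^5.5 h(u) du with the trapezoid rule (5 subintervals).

Δu = 0.5.
T_5 = (0.5/2)·[(-15.5) + 2·(-25.25) + 2·(-38) + 2·(-54.125) + 2·(-74) + (-98)] = -124.0625.

-124.0625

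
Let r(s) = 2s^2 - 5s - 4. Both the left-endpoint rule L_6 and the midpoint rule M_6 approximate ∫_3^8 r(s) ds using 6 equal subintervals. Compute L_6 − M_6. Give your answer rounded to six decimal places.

-33.680556

L_6 ≈ 131.57407407.
M_6 ≈ 165.25462963.
L_6 − M_6 ≈ -33.680556.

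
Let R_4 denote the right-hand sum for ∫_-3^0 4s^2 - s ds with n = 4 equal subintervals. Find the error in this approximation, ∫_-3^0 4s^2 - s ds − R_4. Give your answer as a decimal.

13.5

Exact integral: ∫_-3^0 f(s) ds = 40.5.
R_4 = 27.
Error = 40.5 − 27 = 13.5.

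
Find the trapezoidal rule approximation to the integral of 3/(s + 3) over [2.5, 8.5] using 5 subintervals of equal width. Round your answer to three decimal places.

Δs = (8.5 − 2.5)/5 = 1.2.
f(2.5) = 6/11, f(3.7) = 30/67, f(4.9) = 30/79, f(6.1) = 30/91, f(7.3) = 30/103, f(8.5) = 6/23.
T_5 = (Δs/2)·[f(s_0) + 2f(s_1) + ... + 2f(s_{4}) + f(s_5)].
Sum ≈ 2.222.

2.222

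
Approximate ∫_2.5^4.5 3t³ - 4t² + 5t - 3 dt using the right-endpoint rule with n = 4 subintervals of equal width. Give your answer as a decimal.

Δt = (4.5 − 2.5)/4 = 0.5.
Right endpoints: 3, 3.5, 4, 4.5.
f(3) = 57, f(3.5) = 94.125, f(4) = 145, f(4.5) = 211.875.
Sum = Δt · [f(3) + f(3.5) + f(4) + f(4.5)].
Sum = 254.

254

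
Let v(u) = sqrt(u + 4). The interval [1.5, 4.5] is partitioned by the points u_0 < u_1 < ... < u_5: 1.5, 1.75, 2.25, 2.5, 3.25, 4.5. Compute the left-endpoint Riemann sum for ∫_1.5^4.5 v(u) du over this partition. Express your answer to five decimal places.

Subinterval widths: 0.25, 0.5, 0.25, 0.75, 1.25.
Left endpoints: 1.5, 1.75, 2.25, 2.5, 3.25.
v(1.5) ≈ 2.34521, v(1.75) ≈ 2.39792, v(2.25) ≈ 2.50000, v(2.5) ≈ 2.54951, v(3.25) ≈ 2.69258.
Sum = Σ Δu_i · v(u_i).
Sum ≈ 7.68812.

7.68812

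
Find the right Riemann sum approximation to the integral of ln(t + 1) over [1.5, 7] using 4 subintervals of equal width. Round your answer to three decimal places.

9.602

Δt = (7 − 1.5)/4 = 1.375.
Right endpoints: 2.875, 4.25, 5.625, 7.
f(2.875) ≈ 1.355, f(4.25) ≈ 1.658, f(5.625) ≈ 1.891, f(7) ≈ 2.079.
Sum = Δt · [f(2.875) + f(4.25) + f(5.625) + f(7)].
Sum ≈ 9.602.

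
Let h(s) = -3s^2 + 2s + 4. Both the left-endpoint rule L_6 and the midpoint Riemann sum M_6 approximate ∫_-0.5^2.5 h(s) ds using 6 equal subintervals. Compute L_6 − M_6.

L_6 = 4.875.
M_6 = 2.4375.
L_6 − M_6 = 2.4375.

2.4375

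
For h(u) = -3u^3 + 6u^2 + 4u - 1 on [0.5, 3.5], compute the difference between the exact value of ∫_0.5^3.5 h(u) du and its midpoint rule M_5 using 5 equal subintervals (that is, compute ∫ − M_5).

Exact integral: ∫_0.5^3.5 h(u) du = -6.
M_5 = -4.92.
Error = -6 − (-4.92) = -1.08.

-1.08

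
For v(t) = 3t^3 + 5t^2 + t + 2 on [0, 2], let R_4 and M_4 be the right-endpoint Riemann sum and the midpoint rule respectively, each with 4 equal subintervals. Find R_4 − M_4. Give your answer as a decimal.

13.25

R_4 = 44.
M_4 = 30.75.
R_4 − M_4 = 13.25.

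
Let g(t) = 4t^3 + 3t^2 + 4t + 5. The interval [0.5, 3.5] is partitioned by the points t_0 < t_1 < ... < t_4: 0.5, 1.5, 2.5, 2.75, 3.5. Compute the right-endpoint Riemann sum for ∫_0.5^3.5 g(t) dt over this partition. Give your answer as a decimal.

328.40625

Subinterval widths: 1, 1, 0.25, 0.75.
Right endpoints: 1.5, 2.5, 2.75, 3.5.
g(1.5) = 31.25, g(2.5) = 96.25, g(2.75) = 121.875, g(3.5) = 227.25.
Sum = Σ Δt_i · g(t_i).
Sum = 328.40625.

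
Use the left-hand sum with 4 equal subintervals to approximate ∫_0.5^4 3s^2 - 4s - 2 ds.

12.16796875

Δs = (4 − 0.5)/4 = 0.875.
Left endpoints: 0.5, 1.375, 2.25, 3.125.
f(0.5) = -3.25, f(1.375) = -1.828125, f(2.25) = 4.1875, f(3.125) = 14.796875.
Sum = Δs · [f(0.5) + f(1.375) + f(2.25) + f(3.125)].
Sum = 12.16796875.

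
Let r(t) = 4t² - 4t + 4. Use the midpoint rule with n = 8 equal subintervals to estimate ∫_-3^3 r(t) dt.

Δt = (3 − (-3))/8 = 0.75.
Midpoints: -2.625, -1.875, -1.125, -0.375, 0.375, 1.125, 1.875, 2.625.
r(-2.625) = 42.0625, r(-1.875) = 25.5625, r(-1.125) = 13.5625, r(-0.375) = 6.0625, r(0.375) = 3.0625, r(1.125) = 4.5625, r(1.875) = 10.5625, r(2.625) = 21.0625.
Sum = Δt · [r(-2.625) + r(-1.875) + r(-1.125) + ...].
Sum = 94.875.

94.875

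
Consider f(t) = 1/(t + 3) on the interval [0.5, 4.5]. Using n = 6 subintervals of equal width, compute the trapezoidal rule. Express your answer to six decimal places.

0.764495

Δt = (4.5 − 0.5)/6 = 2/3.
f(0.5) = 2/7, f(7/6) = 0.24, f(11/6) = 6/29, f(2.5) = 2/11, f(19/6) = 6/37, f(23/6) = 6/41, f(4.5) = 2/15.
T_6 = (Δt/2)·[f(t_0) + 2f(t_1) + ... + 2f(t_{5}) + f(t_6)].
Sum ≈ 0.764495.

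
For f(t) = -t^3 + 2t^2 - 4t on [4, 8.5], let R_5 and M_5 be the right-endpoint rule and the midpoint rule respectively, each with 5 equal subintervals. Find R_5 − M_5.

-220.2946875

R_5 = -1201.9725.
M_5 = -981.6778125.
R_5 − M_5 = -220.2946875.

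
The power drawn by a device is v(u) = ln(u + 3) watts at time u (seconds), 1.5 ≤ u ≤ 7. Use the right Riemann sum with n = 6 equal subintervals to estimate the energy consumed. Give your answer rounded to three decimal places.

Δu = (7 − 1.5)/6 = 11/12.
Right endpoints: 29/12, 10/3, 4.25, 31/6, 73/12, 7.
v(29/12) ≈ 1.689, v(10/3) ≈ 1.846, v(4.25) ≈ 1.981, v(31/6) ≈ 2.100, v(73/12) ≈ 2.206, v(7) ≈ 2.303.
Sum = Δu · [v(29/12) + v(10/3) + v(4.25) + ...].
Sum ≈ 11.115.

11.115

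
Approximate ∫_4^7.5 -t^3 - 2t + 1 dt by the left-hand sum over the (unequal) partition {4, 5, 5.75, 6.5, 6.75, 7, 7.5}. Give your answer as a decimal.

-651.625

Subinterval widths: 1, 0.75, 0.75, 0.25, 0.25, 0.5.
Left endpoints: 4, 5, 5.75, 6.5, 6.75, 7.
f(4) = -71, f(5) = -134, f(5.75) = -200.609375, f(6.5) = -286.625, f(6.75) = -320.046875, f(7) = -356.
Sum = Σ Δt_i · f(t_i).
Sum = -651.625.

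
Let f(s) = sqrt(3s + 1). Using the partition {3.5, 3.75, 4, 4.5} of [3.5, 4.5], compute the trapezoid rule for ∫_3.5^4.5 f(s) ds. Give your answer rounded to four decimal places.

Subinterval widths: 0.25, 0.25, 0.5.
f(3.5) ≈ 3.3912, f(3.75) ≈ 3.5000, f(4) ≈ 3.6056, f(4.5) ≈ 3.8079.
On each subinterval the trapezoid contributes (Δs_i/2)·[f(s_{i-1}) + f(s_i)].
Sum ≈ 3.6029.

3.6029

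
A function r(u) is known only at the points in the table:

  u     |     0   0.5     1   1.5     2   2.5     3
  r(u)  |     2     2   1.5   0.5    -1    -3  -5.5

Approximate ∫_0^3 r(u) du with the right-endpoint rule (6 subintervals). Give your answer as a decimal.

-2.75

Δu = 0.5.
Sum = 0.5·[2 + 1.5 + 0.5 + (-1) + (-3) + (-5.5)] = -2.75.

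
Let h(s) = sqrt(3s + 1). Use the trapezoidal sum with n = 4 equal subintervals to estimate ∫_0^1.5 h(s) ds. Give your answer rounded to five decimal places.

2.63429

Δs = (1.5 − 0)/4 = 0.375.
h(0) ≈ 1.00000, h(0.375) ≈ 1.45774, h(0.75) ≈ 1.80278, h(1.125) ≈ 2.09165, h(1.5) ≈ 2.34521.
T_4 = (Δs/2)·[h(s_0) + 2h(s_1) + 2h(s_2) + 2h(s_3) + h(s_4)].
Sum ≈ 2.63429.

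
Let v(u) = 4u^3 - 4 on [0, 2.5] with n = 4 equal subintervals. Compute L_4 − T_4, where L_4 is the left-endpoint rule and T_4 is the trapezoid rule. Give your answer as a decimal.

-19.53125

L_4 = 11.97265625.
T_4 = 31.50390625.
L_4 − T_4 = -19.53125.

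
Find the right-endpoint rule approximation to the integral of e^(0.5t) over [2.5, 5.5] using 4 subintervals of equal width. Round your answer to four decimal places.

29.1458

Δt = (5.5 − 2.5)/4 = 0.75.
Right endpoints: 3.25, 4, 4.75, 5.5.
f(3.25) ≈ 5.0784, f(4) ≈ 7.3891, f(4.75) ≈ 10.7510, f(5.5) ≈ 15.6426.
Sum = Δt · [f(3.25) + f(4) + f(4.75) + f(5.5)].
Sum ≈ 29.1458.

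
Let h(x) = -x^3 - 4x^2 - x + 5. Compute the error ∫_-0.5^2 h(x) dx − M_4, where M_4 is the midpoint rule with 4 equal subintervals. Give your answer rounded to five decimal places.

Exact integral: ∫_-0.5^2 h(x) dx ≈ -4.1927083.
M_4 ≈ -3.6840820.
Error ≈ -4.1927083 − (-3.6840820) ≈ -0.50863.

-0.50863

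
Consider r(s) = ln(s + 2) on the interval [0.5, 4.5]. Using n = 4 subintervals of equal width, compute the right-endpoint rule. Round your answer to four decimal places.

Δs = (4.5 − 0.5)/4 = 1.
Right endpoints: 1.5, 2.5, 3.5, 4.5.
r(1.5) ≈ 1.2528, r(2.5) ≈ 1.5041, r(3.5) ≈ 1.7047, r(4.5) ≈ 1.8718.
Sum = Δs · [r(1.5) + r(2.5) + r(3.5) + r(4.5)].
Sum ≈ 6.3334.

6.3334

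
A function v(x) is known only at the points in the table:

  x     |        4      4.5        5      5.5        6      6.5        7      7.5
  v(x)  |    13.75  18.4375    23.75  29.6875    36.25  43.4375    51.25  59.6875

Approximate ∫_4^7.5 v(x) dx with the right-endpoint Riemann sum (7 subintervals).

Δx = 0.5.
Sum = 0.5·[18.4375 + 23.75 + 29.6875 + 36.25 + 43.4375 + 51.25 + 59.6875] = 131.25.

131.25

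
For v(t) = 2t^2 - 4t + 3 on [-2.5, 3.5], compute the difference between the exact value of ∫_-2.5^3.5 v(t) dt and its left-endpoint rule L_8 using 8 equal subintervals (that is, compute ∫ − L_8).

Exact integral: ∫_-2.5^3.5 v(t) dt = 45.
L_8 = 50.625.
Error = 45 − 50.625 = -5.625.

-5.625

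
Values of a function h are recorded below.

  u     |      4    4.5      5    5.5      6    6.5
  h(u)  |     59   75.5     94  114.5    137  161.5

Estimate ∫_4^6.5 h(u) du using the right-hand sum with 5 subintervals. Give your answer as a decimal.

Δu = 0.5.
Sum = 0.5·[75.5 + 94 + 114.5 + 137 + 161.5] = 291.25.

291.25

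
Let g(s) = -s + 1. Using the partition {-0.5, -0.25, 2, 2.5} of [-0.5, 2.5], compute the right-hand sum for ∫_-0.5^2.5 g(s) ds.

Subinterval widths: 0.25, 2.25, 0.5.
Right endpoints: -0.25, 2, 2.5.
g(-0.25) = 1.25, g(2) = -1, g(2.5) = -1.5.
Sum = Σ Δs_i · g(s_i).
Sum = -2.6875.

-2.6875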